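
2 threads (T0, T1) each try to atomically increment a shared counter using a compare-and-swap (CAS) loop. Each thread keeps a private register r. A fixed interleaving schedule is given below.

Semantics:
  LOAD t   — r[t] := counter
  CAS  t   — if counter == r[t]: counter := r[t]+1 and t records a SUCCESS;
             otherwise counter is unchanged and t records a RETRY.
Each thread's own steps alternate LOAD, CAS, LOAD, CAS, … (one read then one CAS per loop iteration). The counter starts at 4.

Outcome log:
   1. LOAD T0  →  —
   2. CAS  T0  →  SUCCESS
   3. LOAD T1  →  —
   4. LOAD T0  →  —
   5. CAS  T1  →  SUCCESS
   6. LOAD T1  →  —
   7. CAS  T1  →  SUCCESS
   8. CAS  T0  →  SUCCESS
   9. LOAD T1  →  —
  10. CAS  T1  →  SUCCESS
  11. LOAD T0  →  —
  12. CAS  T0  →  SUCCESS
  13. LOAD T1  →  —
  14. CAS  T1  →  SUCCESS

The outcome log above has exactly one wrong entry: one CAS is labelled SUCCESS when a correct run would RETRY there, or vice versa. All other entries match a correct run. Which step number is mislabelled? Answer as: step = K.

Re-executing:
step 1: T0 LOAD ⇒ load; ctr=4 reg=4
step 2: T0 CAS ⇒ ok; ctr=5 reg=4
step 3: T1 LOAD ⇒ load; ctr=5 reg=5
step 4: T0 LOAD ⇒ load; ctr=5 reg=5
step 5: T1 CAS ⇒ ok; ctr=6 reg=5
step 6: T1 LOAD ⇒ load; ctr=6 reg=6
step 7: T1 CAS ⇒ ok; ctr=7 reg=6
step 8: T0 CAS ⇒ retry; ctr=7 reg=5
step 9: T1 LOAD ⇒ load; ctr=7 reg=7
step 10: T1 CAS ⇒ ok; ctr=8 reg=7
step 11: T0 LOAD ⇒ load; ctr=8 reg=8
step 12: T0 CAS ⇒ ok; ctr=9 reg=8
step 13: T1 LOAD ⇒ load; ctr=9 reg=9
step 14: T1 CAS ⇒ ok; ctr=10 reg=9
Mismatch at 8.

step = 8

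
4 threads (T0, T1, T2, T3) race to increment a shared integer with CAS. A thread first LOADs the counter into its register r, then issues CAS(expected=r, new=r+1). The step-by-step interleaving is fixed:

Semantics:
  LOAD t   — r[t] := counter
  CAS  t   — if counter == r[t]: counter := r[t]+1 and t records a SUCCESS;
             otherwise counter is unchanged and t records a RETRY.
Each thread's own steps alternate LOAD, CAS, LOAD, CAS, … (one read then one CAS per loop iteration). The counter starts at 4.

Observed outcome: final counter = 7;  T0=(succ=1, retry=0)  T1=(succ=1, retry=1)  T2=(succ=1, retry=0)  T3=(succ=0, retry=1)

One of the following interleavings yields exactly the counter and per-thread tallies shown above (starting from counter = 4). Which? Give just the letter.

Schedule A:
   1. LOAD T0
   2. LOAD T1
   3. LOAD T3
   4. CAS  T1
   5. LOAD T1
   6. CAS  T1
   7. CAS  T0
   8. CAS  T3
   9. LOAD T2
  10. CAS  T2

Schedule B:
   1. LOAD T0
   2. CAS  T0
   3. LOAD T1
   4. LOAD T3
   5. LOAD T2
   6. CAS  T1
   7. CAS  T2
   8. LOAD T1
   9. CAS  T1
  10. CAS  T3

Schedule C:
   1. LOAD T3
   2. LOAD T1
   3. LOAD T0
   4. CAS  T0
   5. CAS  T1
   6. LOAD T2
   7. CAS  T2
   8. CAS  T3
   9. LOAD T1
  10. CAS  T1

Tracing schedule C:
[1] T3.load  rd  (counter 4, T3.r 4)
[2] T1.load  rd  (counter 4, T1.r 4)
[3] T0.load  rd  (counter 4, T0.r 4)
[4] T0.cas  hit  (counter 5, T0.r 4)
[5] T1.cas  miss  (counter 5, T1.r 4)
[6] T2.load  rd  (counter 5, T2.r 5)
[7] T2.cas  hit  (counter 6, T2.r 5)
[8] T3.cas  miss  (counter 6, T3.r 4)
[9] T1.load  rd  (counter 6, T1.r 6)
[10] T1.cas  hit  (counter 7, T1.r 6)

C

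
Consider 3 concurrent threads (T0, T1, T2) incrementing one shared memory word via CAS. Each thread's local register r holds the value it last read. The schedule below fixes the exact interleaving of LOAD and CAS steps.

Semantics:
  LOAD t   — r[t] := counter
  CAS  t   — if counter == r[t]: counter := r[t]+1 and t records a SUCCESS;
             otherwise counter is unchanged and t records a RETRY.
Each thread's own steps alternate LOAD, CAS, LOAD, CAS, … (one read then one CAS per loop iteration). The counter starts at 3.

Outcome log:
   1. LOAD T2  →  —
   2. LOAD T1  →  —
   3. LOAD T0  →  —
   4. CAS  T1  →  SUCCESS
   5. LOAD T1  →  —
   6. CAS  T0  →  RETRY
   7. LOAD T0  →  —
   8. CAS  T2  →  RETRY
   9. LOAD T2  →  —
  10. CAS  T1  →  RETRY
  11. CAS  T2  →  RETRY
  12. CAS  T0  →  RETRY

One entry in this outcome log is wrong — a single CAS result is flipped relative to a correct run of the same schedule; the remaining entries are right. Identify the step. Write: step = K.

Correct run:
step 1: T2 LOAD ⇒ load; ctr=3 reg=3
step 2: T1 LOAD ⇒ load; ctr=3 reg=3
step 3: T0 LOAD ⇒ load; ctr=3 reg=3
step 4: T1 CAS ⇒ ok; ctr=4 reg=3
step 5: T1 LOAD ⇒ load; ctr=4 reg=4
step 6: T0 CAS ⇒ retry; ctr=4 reg=3
step 7: T0 LOAD ⇒ load; ctr=4 reg=4
step 8: T2 CAS ⇒ retry; ctr=4 reg=3
step 9: T2 LOAD ⇒ load; ctr=4 reg=4
step 10: T1 CAS ⇒ ok; ctr=5 reg=4
step 11: T2 CAS ⇒ retry; ctr=5 reg=4
step 12: T0 CAS ⇒ retry; ctr=5 reg=4
Mismatch at 10.

step = 10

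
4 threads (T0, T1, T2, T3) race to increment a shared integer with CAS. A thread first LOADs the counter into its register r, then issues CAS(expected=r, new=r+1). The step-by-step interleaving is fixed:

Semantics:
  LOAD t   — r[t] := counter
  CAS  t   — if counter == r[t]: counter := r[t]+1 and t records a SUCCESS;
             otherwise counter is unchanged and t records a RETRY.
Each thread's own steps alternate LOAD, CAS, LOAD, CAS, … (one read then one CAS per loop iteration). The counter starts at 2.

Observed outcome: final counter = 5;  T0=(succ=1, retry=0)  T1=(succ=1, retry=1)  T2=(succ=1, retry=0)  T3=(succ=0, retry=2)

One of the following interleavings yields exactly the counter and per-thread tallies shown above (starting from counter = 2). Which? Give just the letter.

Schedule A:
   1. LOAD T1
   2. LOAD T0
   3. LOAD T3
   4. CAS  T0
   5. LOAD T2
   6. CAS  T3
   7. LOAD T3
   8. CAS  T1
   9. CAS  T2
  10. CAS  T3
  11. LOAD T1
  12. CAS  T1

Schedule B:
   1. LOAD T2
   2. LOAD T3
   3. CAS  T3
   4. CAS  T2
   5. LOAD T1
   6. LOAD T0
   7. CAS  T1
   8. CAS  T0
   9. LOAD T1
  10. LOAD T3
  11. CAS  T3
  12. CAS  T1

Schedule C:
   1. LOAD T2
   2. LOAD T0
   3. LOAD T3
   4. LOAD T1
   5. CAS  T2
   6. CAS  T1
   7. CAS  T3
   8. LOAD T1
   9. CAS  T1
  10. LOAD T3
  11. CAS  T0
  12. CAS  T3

Simulating candidate A:
   1) LOAD T1:  M=2  r_T1=2
   2) LOAD T0:  M=2  r_T0=2
   3) LOAD T3:  M=2  r_T3=2
   4) CAS  T0:  M=3  r_T0=2 ✓
   5) LOAD T2:  M=3  r_T2=3
   6) CAS  T3:  M=3  r_T3=2 ✗
   7) LOAD T3:  M=3  r_T3=3
   8) CAS  T1:  M=3  r_T1=2 ✗
   9) CAS  T2:  M=4  r_T2=3 ✓
  10) CAS  T3:  M=4  r_T3=3 ✗
  11) LOAD T1:  M=4  r_T1=4
  12) CAS  T1:  M=5  r_T1=4 ✓

A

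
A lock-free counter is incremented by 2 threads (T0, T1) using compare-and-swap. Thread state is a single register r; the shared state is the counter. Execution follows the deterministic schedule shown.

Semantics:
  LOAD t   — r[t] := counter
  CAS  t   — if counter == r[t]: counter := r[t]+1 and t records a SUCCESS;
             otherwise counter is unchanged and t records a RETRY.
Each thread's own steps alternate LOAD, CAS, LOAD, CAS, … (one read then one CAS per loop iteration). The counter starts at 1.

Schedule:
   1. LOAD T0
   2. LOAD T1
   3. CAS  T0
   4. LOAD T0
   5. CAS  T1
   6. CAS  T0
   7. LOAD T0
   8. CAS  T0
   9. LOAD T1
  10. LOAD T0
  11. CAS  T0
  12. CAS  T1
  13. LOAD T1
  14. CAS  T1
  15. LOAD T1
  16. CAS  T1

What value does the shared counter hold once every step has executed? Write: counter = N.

T0 LOAD — after: cnt=1, r=1 — load
T1 LOAD — after: cnt=1, r=1 — load
T0 CAS — after: cnt=2, r=1 — ok
T0 LOAD — after: cnt=2, r=2 — load
T1 CAS — after: cnt=2, r=1 — retry
T0 CAS — after: cnt=3, r=2 — ok
T0 LOAD — after: cnt=3, r=3 — load
T0 CAS — after: cnt=4, r=3 — ok
T1 LOAD — after: cnt=4, r=4 — load
T0 LOAD — after: cnt=4, r=4 — load
T0 CAS — after: cnt=5, r=4 — ok
T1 CAS — after: cnt=5, r=4 — retry
T1 LOAD — after: cnt=5, r=5 — load
T1 CAS — after: cnt=6, r=5 — ok
T1 LOAD — after: cnt=6, r=6 — load
T1 CAS — after: cnt=7, r=6 — ok

counter = 7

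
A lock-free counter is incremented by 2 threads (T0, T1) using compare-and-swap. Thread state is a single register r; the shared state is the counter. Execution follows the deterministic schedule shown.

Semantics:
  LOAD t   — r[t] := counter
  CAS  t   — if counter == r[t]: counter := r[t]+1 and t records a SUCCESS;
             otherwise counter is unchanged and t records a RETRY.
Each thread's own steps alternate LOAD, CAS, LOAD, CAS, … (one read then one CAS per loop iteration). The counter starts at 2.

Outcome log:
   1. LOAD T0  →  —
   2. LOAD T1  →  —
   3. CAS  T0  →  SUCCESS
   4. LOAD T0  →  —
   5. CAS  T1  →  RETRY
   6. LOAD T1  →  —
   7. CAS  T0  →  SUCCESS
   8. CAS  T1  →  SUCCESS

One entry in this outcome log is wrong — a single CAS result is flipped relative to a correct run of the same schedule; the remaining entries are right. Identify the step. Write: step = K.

step = 8

Reference trace:
step 1: T0 LOAD ⇒ load; ctr=2 reg=2
step 2: T1 LOAD ⇒ load; ctr=2 reg=2
step 3: T0 CAS ⇒ ok; ctr=3 reg=2
step 4: T0 LOAD ⇒ load; ctr=3 reg=3
step 5: T1 CAS ⇒ retry; ctr=3 reg=2
step 6: T1 LOAD ⇒ load; ctr=3 reg=3
step 7: T0 CAS ⇒ ok; ctr=4 reg=3
step 8: T1 CAS ⇒ retry; ctr=4 reg=3
Log disagrees first at step 8.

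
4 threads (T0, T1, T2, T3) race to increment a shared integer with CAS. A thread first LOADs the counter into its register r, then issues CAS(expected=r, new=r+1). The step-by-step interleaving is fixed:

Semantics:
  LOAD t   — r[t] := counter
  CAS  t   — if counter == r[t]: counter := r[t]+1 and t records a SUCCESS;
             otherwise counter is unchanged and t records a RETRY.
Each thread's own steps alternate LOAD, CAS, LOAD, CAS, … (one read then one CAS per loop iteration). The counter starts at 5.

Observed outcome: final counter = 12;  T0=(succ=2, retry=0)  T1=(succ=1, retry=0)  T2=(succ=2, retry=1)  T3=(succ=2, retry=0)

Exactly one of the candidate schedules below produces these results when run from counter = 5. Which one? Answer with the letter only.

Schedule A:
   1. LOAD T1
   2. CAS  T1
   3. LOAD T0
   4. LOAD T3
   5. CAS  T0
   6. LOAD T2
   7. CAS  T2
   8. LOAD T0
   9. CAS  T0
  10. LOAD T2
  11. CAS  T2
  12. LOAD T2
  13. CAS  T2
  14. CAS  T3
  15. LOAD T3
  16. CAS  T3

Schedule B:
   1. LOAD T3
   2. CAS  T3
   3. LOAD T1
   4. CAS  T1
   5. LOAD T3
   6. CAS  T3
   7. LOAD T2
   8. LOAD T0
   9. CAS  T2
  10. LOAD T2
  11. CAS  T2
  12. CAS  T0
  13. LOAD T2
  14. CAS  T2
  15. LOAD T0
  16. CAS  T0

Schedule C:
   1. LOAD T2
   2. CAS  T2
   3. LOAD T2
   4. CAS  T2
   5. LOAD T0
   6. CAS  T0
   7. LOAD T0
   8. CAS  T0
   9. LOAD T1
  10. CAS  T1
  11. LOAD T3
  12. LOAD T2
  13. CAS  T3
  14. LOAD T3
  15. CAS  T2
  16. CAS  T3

C

Tracing schedule C:
#1 T2 reads 5
#2 T2 CAS(5→6) writes; counter now 6
#3 T2 reads 6
#4 T2 CAS(6→7) writes; counter now 7
#5 T0 reads 7
#6 T0 CAS(7→8) writes; counter now 8
#7 T0 reads 8
#8 T0 CAS(8→9) writes; counter now 9
#9 T1 reads 9
#10 T1 CAS(9→10) writes; counter now 10
#11 T3 reads 10
#12 T2 reads 10
#13 T3 CAS(10→11) writes; counter now 11
#14 T3 reads 11
#15 T2 CAS(10→11) fails; counter now 11
#16 T3 CAS(11→12) writes; counter now 12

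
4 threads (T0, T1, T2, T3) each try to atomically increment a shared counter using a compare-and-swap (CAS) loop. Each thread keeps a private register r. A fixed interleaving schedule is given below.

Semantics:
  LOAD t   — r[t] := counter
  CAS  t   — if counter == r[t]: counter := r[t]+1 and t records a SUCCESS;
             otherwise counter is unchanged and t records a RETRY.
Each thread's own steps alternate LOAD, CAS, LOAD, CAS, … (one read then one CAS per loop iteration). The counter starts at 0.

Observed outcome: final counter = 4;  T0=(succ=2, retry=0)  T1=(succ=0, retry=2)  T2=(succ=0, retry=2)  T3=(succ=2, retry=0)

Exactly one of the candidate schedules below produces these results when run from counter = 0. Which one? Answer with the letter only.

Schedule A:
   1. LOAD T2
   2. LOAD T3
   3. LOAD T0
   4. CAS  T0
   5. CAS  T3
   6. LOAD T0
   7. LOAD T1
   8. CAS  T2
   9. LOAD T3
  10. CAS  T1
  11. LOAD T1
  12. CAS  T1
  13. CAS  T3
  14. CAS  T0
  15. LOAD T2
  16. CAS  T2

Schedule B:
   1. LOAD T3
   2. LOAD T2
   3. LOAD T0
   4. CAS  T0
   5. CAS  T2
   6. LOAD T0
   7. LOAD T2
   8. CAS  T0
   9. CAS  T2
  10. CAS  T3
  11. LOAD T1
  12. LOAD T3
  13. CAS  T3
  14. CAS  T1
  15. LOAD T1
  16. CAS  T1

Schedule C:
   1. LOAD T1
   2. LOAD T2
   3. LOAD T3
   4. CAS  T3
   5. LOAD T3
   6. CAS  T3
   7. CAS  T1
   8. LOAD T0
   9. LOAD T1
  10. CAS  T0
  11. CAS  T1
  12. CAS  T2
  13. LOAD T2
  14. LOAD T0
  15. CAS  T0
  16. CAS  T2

Simulating candidate C:
step 1: T1 LOAD ⇒ load; ctr=0 reg=0
step 2: T2 LOAD ⇒ load; ctr=0 reg=0
step 3: T3 LOAD ⇒ load; ctr=0 reg=0
step 4: T3 CAS ⇒ ok; ctr=1 reg=0
step 5: T3 LOAD ⇒ load; ctr=1 reg=1
step 6: T3 CAS ⇒ ok; ctr=2 reg=1
step 7: T1 CAS ⇒ retry; ctr=2 reg=0
step 8: T0 LOAD ⇒ load; ctr=2 reg=2
step 9: T1 LOAD ⇒ load; ctr=2 reg=2
step 10: T0 CAS ⇒ ok; ctr=3 reg=2
step 11: T1 CAS ⇒ retry; ctr=3 reg=2
step 12: T2 CAS ⇒ retry; ctr=3 reg=0
step 13: T2 LOAD ⇒ load; ctr=3 reg=3
step 14: T0 LOAD ⇒ load; ctr=3 reg=3
step 15: T0 CAS ⇒ ok; ctr=4 reg=3
step 16: T2 CAS ⇒ retry; ctr=4 reg=3

C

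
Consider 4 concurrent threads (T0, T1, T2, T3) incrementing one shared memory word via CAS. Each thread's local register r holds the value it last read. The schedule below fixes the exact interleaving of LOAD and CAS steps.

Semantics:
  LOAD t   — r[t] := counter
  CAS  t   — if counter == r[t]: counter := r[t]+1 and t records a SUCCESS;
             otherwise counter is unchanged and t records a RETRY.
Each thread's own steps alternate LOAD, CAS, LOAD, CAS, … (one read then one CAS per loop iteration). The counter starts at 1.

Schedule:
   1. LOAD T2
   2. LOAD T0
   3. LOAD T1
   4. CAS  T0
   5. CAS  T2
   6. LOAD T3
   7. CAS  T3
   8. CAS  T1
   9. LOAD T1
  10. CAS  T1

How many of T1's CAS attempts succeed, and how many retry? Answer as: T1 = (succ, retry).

T1 = (1, 1)

[1] T2.load  rd  (counter 1, T2.r 1)
[2] T0.load  rd  (counter 1, T0.r 1)
[3] T1.load  rd  (counter 1, T1.r 1)
[4] T0.cas  hit  (counter 2, T0.r 1)
[5] T2.cas  miss  (counter 2, T2.r 1)
[6] T3.load  rd  (counter 2, T3.r 2)
[7] T3.cas  hit  (counter 3, T3.r 2)
[8] T1.cas  miss  (counter 3, T1.r 1)
[9] T1.load  rd  (counter 3, T1.r 3)
[10] T1.cas  hit  (counter 4, T1.r 3)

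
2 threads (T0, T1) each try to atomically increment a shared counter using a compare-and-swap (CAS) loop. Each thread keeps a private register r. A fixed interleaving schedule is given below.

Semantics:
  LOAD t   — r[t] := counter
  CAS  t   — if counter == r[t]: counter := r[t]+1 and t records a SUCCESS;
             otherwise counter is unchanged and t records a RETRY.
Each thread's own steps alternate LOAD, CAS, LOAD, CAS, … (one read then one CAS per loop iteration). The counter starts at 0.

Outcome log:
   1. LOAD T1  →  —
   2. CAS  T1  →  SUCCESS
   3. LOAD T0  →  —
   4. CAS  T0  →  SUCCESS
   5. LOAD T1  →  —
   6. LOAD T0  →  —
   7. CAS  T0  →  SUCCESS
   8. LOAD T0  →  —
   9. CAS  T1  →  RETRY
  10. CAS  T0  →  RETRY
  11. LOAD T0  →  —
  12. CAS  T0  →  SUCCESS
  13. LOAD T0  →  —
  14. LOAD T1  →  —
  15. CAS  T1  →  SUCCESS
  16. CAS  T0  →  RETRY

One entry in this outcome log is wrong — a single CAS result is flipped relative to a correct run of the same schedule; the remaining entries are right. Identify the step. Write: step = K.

Reference trace:
step 1: T1 LOAD ⇒ load; ctr=0 reg=0
step 2: T1 CAS ⇒ ok; ctr=1 reg=0
step 3: T0 LOAD ⇒ load; ctr=1 reg=1
step 4: T0 CAS ⇒ ok; ctr=2 reg=1
step 5: T1 LOAD ⇒ load; ctr=2 reg=2
step 6: T0 LOAD ⇒ load; ctr=2 reg=2
step 7: T0 CAS ⇒ ok; ctr=3 reg=2
step 8: T0 LOAD ⇒ load; ctr=3 reg=3
step 9: T1 CAS ⇒ retry; ctr=3 reg=2
step 10: T0 CAS ⇒ ok; ctr=4 reg=3
step 11: T0 LOAD ⇒ load; ctr=4 reg=4
step 12: T0 CAS ⇒ ok; ctr=5 reg=4
step 13: T0 LOAD ⇒ load; ctr=5 reg=5
step 14: T1 LOAD ⇒ load; ctr=5 reg=5
step 15: T1 CAS ⇒ ok; ctr=6 reg=5
step 16: T0 CAS ⇒ retry; ctr=6 reg=5
Log disagrees first at step 10.

step = 10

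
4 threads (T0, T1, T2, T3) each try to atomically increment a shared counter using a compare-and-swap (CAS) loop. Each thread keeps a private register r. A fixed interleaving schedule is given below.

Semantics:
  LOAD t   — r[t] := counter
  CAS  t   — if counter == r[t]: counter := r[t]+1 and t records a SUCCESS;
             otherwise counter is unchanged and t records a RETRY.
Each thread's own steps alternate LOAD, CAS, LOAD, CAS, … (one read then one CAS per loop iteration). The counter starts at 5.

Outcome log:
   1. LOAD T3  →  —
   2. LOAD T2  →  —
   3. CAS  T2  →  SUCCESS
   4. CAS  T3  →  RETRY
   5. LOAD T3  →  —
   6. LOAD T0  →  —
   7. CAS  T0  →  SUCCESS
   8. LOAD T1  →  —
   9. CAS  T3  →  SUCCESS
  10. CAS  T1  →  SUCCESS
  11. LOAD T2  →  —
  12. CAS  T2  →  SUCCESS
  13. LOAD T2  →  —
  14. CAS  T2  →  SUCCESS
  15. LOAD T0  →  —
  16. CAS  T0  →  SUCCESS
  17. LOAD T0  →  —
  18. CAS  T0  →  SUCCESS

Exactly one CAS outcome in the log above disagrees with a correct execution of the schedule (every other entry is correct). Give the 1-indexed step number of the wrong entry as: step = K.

step = 9

Reference trace:
#1 T3 reads 5
#2 T2 reads 5
#3 T2 CAS(5→6) writes; counter now 6
#4 T3 CAS(5→6) fails; counter now 6
#5 T3 reads 6
#6 T0 reads 6
#7 T0 CAS(6→7) writes; counter now 7
#8 T1 reads 7
#9 T3 CAS(6→7) fails; counter now 7
#10 T1 CAS(7→8) writes; counter now 8
#11 T2 reads 8
#12 T2 CAS(8→9) writes; counter now 9
#13 T2 reads 9
#14 T2 CAS(9→10) writes; counter now 10
#15 T0 reads 10
#16 T0 CAS(10→11) writes; counter now 11
#17 T0 reads 11
#18 T0 CAS(11→12) writes; counter now 12
Flip is step 9.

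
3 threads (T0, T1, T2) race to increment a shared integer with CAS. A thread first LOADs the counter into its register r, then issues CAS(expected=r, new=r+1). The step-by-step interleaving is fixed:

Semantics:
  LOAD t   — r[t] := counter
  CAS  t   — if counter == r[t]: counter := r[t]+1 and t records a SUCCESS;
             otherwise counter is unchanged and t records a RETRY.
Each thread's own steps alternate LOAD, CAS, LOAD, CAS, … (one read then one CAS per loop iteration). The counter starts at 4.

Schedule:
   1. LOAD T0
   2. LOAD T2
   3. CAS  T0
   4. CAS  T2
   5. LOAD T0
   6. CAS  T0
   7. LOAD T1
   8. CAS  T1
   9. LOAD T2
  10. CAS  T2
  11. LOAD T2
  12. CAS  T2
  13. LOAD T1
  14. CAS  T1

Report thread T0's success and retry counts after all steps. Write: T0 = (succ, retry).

T0 = (2, 0)

T0 LOAD — after: cnt=4, r=4 — load
T2 LOAD — after: cnt=4, r=4 — load
T0 CAS — after: cnt=5, r=4 — ok
T2 CAS — after: cnt=5, r=4 — retry
T0 LOAD — after: cnt=5, r=5 — load
T0 CAS — after: cnt=6, r=5 — ok
T1 LOAD — after: cnt=6, r=6 — load
T1 CAS — after: cnt=7, r=6 — ok
T2 LOAD — after: cnt=7, r=7 — load
T2 CAS — after: cnt=8, r=7 — ok
T2 LOAD — after: cnt=8, r=8 — load
T2 CAS — after: cnt=9, r=8 — ok
T1 LOAD — after: cnt=9, r=9 — load
T1 CAS — after: cnt=10, r=9 — ok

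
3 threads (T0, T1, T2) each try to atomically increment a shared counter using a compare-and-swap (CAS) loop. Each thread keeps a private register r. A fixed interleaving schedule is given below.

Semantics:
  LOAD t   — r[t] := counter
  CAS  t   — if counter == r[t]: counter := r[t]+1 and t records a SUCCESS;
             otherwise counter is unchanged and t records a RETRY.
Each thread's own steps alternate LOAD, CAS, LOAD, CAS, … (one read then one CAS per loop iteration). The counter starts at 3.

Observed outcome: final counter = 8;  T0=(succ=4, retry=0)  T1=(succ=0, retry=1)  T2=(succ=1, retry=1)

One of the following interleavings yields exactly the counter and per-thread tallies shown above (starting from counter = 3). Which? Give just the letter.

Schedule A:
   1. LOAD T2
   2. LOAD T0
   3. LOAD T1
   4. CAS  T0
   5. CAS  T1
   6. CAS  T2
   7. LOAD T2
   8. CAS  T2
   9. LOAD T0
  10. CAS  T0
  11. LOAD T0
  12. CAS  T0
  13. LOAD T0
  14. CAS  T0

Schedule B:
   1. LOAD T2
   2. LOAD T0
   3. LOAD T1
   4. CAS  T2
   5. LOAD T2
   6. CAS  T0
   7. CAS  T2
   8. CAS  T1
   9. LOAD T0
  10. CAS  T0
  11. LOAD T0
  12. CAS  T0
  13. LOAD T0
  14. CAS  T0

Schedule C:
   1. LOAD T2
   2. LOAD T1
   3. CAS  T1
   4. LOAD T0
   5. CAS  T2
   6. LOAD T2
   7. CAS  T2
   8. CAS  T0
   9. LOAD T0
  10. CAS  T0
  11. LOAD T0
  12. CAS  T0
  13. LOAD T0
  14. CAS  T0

A

Tracing schedule A:
T2 LOAD — after: cnt=3, r=3 — load
T0 LOAD — after: cnt=3, r=3 — load
T1 LOAD — after: cnt=3, r=3 — load
T0 CAS — after: cnt=4, r=3 — ok
T1 CAS — after: cnt=4, r=3 — retry
T2 CAS — after: cnt=4, r=3 — retry
T2 LOAD — after: cnt=4, r=4 — load
T2 CAS — after: cnt=5, r=4 — ok
T0 LOAD — after: cnt=5, r=5 — load
T0 CAS — after: cnt=6, r=5 — ok
T0 LOAD — after: cnt=6, r=6 — load
T0 CAS — after: cnt=7, r=6 — ok
T0 LOAD — after: cnt=7, r=7 — load
T0 CAS — after: cnt=8, r=7 — ok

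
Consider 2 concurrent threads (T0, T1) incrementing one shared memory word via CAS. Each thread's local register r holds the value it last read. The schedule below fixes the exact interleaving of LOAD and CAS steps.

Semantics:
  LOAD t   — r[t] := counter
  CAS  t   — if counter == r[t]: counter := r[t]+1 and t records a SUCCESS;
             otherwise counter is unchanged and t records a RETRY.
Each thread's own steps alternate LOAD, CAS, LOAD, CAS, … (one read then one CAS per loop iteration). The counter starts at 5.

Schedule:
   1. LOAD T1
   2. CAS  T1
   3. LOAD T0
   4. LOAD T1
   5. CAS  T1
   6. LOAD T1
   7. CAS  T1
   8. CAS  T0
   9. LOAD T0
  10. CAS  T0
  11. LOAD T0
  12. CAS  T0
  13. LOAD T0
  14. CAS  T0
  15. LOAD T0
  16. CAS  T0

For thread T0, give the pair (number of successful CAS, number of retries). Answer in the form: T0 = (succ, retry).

T0 = (4, 1)

1. LOAD T1 → mem=5 r[T1]=5 [LOAD]
2. CAS T1 → mem=6 r[T1]=5 [OK]
3. LOAD T0 → mem=6 r[T0]=6 [LOAD]
4. LOAD T1 → mem=6 r[T1]=6 [LOAD]
5. CAS T1 → mem=7 r[T1]=6 [OK]
6. LOAD T1 → mem=7 r[T1]=7 [LOAD]
7. CAS T1 → mem=8 r[T1]=7 [OK]
8. CAS T0 → mem=8 r[T0]=6 [RETRY]
9. LOAD T0 → mem=8 r[T0]=8 [LOAD]
10. CAS T0 → mem=9 r[T0]=8 [OK]
11. LOAD T0 → mem=9 r[T0]=9 [LOAD]
12. CAS T0 → mem=10 r[T0]=9 [OK]
13. LOAD T0 → mem=10 r[T0]=10 [LOAD]
14. CAS T0 → mem=11 r[T0]=10 [OK]
15. LOAD T0 → mem=11 r[T0]=11 [LOAD]
16. CAS T0 → mem=12 r[T0]=11 [OK]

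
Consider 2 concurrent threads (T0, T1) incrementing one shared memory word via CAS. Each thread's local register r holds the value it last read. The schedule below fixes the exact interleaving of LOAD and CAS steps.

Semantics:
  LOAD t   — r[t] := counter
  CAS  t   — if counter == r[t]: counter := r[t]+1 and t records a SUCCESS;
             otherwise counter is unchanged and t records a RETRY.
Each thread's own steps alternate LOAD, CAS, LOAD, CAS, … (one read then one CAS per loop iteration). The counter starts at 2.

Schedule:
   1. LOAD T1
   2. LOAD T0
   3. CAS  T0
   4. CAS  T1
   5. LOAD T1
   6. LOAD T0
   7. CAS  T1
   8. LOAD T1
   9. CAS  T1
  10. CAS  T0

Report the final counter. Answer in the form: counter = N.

counter = 5

[1] T1.load  rd  (counter 2, T1.r 2)
[2] T0.load  rd  (counter 2, T0.r 2)
[3] T0.cas  hit  (counter 3, T0.r 2)
[4] T1.cas  miss  (counter 3, T1.r 2)
[5] T1.load  rd  (counter 3, T1.r 3)
[6] T0.load  rd  (counter 3, T0.r 3)
[7] T1.cas  hit  (counter 4, T1.r 3)
[8] T1.load  rd  (counter 4, T1.r 4)
[9] T1.cas  hit  (counter 5, T1.r 4)
[10] T0.cas  miss  (counter 5, T0.r 3)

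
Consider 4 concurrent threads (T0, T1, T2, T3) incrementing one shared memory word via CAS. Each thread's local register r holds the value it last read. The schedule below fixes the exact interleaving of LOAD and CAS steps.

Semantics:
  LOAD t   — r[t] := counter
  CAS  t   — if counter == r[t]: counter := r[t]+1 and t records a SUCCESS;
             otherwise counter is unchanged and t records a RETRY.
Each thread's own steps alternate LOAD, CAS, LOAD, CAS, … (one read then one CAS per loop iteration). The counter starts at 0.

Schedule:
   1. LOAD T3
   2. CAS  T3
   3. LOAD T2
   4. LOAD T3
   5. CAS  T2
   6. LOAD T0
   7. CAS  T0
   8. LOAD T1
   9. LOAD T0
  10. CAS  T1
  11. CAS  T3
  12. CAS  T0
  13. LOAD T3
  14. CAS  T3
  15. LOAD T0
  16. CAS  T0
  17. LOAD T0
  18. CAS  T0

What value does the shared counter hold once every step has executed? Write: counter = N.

counter = 7

T3 LOAD — after: cnt=0, r=0 — load
T3 CAS — after: cnt=1, r=0 — ok
T2 LOAD — after: cnt=1, r=1 — load
T3 LOAD — after: cnt=1, r=1 — load
T2 CAS — after: cnt=2, r=1 — ok
T0 LOAD — after: cnt=2, r=2 — load
T0 CAS — after: cnt=3, r=2 — ok
T1 LOAD — after: cnt=3, r=3 — load
T0 LOAD — after: cnt=3, r=3 — load
T1 CAS — after: cnt=4, r=3 — ok
T3 CAS — after: cnt=4, r=1 — retry
T0 CAS — after: cnt=4, r=3 — retry
T3 LOAD — after: cnt=4, r=4 — load
T3 CAS — after: cnt=5, r=4 — ok
T0 LOAD — after: cnt=5, r=5 — load
T0 CAS — after: cnt=6, r=5 — ok
T0 LOAD — after: cnt=6, r=6 — load
T0 CAS — after: cnt=7, r=6 — ok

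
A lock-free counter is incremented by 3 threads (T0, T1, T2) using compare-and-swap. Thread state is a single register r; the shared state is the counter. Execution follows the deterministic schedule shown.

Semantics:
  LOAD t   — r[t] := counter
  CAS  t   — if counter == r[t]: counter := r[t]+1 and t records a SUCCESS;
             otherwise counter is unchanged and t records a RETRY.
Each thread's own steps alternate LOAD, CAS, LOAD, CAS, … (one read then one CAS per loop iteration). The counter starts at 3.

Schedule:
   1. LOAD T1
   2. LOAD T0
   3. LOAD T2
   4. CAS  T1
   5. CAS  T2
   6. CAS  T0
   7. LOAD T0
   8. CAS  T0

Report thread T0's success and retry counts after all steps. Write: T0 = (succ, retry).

T0 = (1, 1)

step 1: T1 LOAD ⇒ load; ctr=3 reg=3
step 2: T0 LOAD ⇒ load; ctr=3 reg=3
step 3: T2 LOAD ⇒ load; ctr=3 reg=3
step 4: T1 CAS ⇒ ok; ctr=4 reg=3
step 5: T2 CAS ⇒ retry; ctr=4 reg=3
step 6: T0 CAS ⇒ retry; ctr=4 reg=3
step 7: T0 LOAD ⇒ load; ctr=4 reg=4
step 8: T0 CAS ⇒ ok; ctr=5 reg=4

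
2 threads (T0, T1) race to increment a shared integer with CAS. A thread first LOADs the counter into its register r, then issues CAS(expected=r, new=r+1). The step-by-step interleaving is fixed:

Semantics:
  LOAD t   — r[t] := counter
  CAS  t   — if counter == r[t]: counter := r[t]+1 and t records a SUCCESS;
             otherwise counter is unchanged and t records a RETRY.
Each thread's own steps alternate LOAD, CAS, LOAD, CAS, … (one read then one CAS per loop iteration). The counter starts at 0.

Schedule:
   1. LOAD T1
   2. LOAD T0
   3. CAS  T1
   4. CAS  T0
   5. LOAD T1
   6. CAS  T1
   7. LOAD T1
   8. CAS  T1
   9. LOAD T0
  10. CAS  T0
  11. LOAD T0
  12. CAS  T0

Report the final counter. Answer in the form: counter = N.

counter = 5

[1] T1.load  rd  (counter 0, T1.r 0)
[2] T0.load  rd  (counter 0, T0.r 0)
[3] T1.cas  hit  (counter 1, T1.r 0)
[4] T0.cas  miss  (counter 1, T0.r 0)
[5] T1.load  rd  (counter 1, T1.r 1)
[6] T1.cas  hit  (counter 2, T1.r 1)
[7] T1.load  rd  (counter 2, T1.r 2)
[8] T1.cas  hit  (counter 3, T1.r 2)
[9] T0.load  rd  (counter 3, T0.r 3)
[10] T0.cas  hit  (counter 4, T0.r 3)
[11] T0.load  rd  (counter 4, T0.r 4)
[12] T0.cas  hit  (counter 5, T0.r 4)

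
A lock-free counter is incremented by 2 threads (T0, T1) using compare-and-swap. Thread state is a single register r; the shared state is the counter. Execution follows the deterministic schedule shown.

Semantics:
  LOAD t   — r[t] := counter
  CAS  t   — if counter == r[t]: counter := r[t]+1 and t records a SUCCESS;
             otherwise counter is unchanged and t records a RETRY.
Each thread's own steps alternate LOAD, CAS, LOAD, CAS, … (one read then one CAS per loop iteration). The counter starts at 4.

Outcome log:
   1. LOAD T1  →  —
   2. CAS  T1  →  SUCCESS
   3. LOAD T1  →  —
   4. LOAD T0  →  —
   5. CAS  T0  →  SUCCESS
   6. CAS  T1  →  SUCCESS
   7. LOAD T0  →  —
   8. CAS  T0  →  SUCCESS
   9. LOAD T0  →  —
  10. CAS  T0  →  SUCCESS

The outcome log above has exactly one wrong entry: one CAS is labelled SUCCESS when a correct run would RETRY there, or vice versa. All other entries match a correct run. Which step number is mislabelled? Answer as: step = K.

step = 6

Re-executing:
[1] T1.load  rd  (counter 4, T1.r 4)
[2] T1.cas  hit  (counter 5, T1.r 4)
[3] T1.load  rd  (counter 5, T1.r 5)
[4] T0.load  rd  (counter 5, T0.r 5)
[5] T0.cas  hit  (counter 6, T0.r 5)
[6] T1.cas  miss  (counter 6, T1.r 5)
[7] T0.load  rd  (counter 6, T0.r 6)
[8] T0.cas  hit  (counter 7, T0.r 6)
[9] T0.load  rd  (counter 7, T0.r 7)
[10] T0.cas  hit  (counter 8, T0.r 7)
Log disagrees first at step 6.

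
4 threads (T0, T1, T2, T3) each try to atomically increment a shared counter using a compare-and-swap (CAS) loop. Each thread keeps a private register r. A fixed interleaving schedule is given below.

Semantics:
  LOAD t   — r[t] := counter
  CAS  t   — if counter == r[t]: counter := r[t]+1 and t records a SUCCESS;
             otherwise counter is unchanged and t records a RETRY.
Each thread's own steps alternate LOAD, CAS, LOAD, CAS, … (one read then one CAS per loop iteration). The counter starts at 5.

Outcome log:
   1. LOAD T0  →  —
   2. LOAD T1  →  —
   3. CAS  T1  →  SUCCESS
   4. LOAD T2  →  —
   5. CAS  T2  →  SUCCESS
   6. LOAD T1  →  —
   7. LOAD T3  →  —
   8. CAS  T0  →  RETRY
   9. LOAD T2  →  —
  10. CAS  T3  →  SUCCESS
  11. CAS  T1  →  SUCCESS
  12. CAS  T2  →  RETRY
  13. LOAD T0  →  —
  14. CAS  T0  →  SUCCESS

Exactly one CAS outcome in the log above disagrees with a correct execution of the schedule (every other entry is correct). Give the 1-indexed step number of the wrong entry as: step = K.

Correct run:
#1 T0 reads 5
#2 T1 reads 5
#3 T1 CAS(5→6) writes; counter now 6
#4 T2 reads 6
#5 T2 CAS(6→7) writes; counter now 7
#6 T1 reads 7
#7 T3 reads 7
#8 T0 CAS(5→6) fails; counter now 7
#9 T2 reads 7
#10 T3 CAS(7→8) writes; counter now 8
#11 T1 CAS(7→8) fails; counter now 8
#12 T2 CAS(7→8) fails; counter now 8
#13 T0 reads 8
#14 T0 CAS(8→9) writes; counter now 9
Log disagrees first at step 11.

step = 11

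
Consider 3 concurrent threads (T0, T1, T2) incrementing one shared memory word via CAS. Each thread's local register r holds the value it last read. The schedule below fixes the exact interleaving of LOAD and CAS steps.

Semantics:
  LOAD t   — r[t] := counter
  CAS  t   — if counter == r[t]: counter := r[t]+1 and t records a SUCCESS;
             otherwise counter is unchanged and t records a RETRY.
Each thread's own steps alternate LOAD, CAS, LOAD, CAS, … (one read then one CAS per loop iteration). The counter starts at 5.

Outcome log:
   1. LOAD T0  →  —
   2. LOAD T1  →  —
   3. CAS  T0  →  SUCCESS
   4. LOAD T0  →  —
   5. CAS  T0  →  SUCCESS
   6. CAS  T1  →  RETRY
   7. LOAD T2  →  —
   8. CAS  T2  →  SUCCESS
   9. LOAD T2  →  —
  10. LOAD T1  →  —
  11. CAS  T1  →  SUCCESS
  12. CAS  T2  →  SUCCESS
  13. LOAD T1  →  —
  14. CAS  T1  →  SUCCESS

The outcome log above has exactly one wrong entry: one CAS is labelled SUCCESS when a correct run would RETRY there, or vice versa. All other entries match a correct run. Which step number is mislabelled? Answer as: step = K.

step = 12

Re-executing:
   1) LOAD T0:  M=5  r_T0=5
   2) LOAD T1:  M=5  r_T1=5
   3) CAS  T0:  M=6  r_T0=5 ✓
   4) LOAD T0:  M=6  r_T0=6
   5) CAS  T0:  M=7  r_T0=6 ✓
   6) CAS  T1:  M=7  r_T1=5 ✗
   7) LOAD T2:  M=7  r_T2=7
   8) CAS  T2:  M=8  r_T2=7 ✓
   9) LOAD T2:  M=8  r_T2=8
  10) LOAD T1:  M=8  r_T1=8
  11) CAS  T1:  M=9  r_T1=8 ✓
  12) CAS  T2:  M=9  r_T2=8 ✗
  13) LOAD T1:  M=9  r_T1=9
  14) CAS  T1:  M=10  r_T1=9 ✓
Flip is step 12.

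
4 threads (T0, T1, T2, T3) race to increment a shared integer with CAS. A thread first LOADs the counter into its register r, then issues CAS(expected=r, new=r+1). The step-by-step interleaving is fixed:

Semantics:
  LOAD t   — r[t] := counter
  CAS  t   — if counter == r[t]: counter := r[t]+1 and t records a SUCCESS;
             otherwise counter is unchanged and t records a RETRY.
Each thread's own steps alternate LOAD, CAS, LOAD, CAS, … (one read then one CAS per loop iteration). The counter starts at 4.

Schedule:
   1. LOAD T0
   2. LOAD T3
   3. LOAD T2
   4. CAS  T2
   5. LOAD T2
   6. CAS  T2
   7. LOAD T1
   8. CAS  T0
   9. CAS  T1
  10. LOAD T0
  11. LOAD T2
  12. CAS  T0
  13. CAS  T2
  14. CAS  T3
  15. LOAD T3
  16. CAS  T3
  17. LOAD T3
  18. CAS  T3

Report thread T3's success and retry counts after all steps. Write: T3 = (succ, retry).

T3 = (2, 1)

T0 LOAD — after: cnt=4, r=4 — load
T3 LOAD — after: cnt=4, r=4 — load
T2 LOAD — after: cnt=4, r=4 — load
T2 CAS — after: cnt=5, r=4 — ok
T2 LOAD — after: cnt=5, r=5 — load
T2 CAS — after: cnt=6, r=5 — ok
T1 LOAD — after: cnt=6, r=6 — load
T0 CAS — after: cnt=6, r=4 — retry
T1 CAS — after: cnt=7, r=6 — ok
T0 LOAD — after: cnt=7, r=7 — load
T2 LOAD — after: cnt=7, r=7 — load
T0 CAS — after: cnt=8, r=7 — ok
T2 CAS — after: cnt=8, r=7 — retry
T3 CAS — after: cnt=8, r=4 — retry
T3 LOAD — after: cnt=8, r=8 — load
T3 CAS — after: cnt=9, r=8 — ok
T3 LOAD — after: cnt=9, r=9 — load
T3 CAS — after: cnt=10, r=9 — ok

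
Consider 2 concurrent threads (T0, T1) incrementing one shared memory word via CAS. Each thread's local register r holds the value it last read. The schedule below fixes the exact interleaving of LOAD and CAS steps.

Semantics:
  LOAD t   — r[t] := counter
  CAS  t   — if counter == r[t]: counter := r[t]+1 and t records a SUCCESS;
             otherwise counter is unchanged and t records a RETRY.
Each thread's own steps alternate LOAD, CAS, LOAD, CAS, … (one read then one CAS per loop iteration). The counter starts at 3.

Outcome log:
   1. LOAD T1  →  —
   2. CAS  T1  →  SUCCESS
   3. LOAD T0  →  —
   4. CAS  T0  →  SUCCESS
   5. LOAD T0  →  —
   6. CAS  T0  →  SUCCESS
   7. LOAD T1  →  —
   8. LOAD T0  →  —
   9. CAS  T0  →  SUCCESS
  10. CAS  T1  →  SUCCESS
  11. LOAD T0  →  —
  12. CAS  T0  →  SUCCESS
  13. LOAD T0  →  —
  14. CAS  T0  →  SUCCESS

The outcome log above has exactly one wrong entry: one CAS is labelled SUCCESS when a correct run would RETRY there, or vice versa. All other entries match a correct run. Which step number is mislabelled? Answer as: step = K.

Re-executing:
[1] T1.load  rd  (counter 3, T1.r 3)
[2] T1.cas  hit  (counter 4, T1.r 3)
[3] T0.load  rd  (counter 4, T0.r 4)
[4] T0.cas  hit  (counter 5, T0.r 4)
[5] T0.load  rd  (counter 5, T0.r 5)
[6] T0.cas  hit  (counter 6, T0.r 5)
[7] T1.load  rd  (counter 6, T1.r 6)
[8] T0.load  rd  (counter 6, T0.r 6)
[9] T0.cas  hit  (counter 7, T0.r 6)
[10] T1.cas  miss  (counter 7, T1.r 6)
[11] T0.load  rd  (counter 7, T0.r 7)
[12] T0.cas  hit  (counter 8, T0.r 7)
[13] T0.load  rd  (counter 8, T0.r 8)
[14] T0.cas  hit  (counter 9, T0.r 8)
Mismatch at 10.

step = 10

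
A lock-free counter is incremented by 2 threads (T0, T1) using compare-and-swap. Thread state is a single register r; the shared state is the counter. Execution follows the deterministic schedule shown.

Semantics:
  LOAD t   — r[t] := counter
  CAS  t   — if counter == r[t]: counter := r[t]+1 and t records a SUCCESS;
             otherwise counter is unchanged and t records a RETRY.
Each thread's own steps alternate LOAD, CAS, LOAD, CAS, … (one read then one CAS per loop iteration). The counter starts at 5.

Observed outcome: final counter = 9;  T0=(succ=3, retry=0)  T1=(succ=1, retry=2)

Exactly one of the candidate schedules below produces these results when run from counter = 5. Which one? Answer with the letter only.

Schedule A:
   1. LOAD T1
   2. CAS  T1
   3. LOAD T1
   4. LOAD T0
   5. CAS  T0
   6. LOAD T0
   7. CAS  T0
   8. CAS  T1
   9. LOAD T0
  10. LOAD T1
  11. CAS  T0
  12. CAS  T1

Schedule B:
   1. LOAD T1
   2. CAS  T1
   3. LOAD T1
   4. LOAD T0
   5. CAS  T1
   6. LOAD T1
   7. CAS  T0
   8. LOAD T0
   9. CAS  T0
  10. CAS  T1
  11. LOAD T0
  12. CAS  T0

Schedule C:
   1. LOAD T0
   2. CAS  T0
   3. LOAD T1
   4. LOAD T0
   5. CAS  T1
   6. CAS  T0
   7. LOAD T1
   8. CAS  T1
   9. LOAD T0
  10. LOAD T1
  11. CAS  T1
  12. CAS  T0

A

Tracing schedule A:
step 1: T1 LOAD ⇒ load; ctr=5 reg=5
step 2: T1 CAS ⇒ ok; ctr=6 reg=5
step 3: T1 LOAD ⇒ load; ctr=6 reg=6
step 4: T0 LOAD ⇒ load; ctr=6 reg=6
step 5: T0 CAS ⇒ ok; ctr=7 reg=6
step 6: T0 LOAD ⇒ load; ctr=7 reg=7
step 7: T0 CAS ⇒ ok; ctr=8 reg=7
step 8: T1 CAS ⇒ retry; ctr=8 reg=6
step 9: T0 LOAD ⇒ load; ctr=8 reg=8
step 10: T1 LOAD ⇒ load; ctr=8 reg=8
step 11: T0 CAS ⇒ ok; ctr=9 reg=8
step 12: T1 CAS ⇒ retry; ctr=9 reg=8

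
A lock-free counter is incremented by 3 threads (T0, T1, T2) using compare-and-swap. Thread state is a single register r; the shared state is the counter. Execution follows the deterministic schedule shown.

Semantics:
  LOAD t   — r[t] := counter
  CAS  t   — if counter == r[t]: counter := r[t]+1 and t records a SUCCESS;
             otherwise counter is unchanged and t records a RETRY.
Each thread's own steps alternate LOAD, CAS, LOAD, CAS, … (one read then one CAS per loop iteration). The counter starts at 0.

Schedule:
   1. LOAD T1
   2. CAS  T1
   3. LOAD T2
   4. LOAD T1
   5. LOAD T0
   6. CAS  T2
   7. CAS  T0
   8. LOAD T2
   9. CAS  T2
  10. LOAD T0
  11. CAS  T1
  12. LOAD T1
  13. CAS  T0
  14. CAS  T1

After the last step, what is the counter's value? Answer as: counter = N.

1. LOAD T1 → mem=0 r[T1]=0 [LOAD]
2. CAS T1 → mem=1 r[T1]=0 [OK]
3. LOAD T2 → mem=1 r[T2]=1 [LOAD]
4. LOAD T1 → mem=1 r[T1]=1 [LOAD]
5. LOAD T0 → mem=1 r[T0]=1 [LOAD]
6. CAS T2 → mem=2 r[T2]=1 [OK]
7. CAS T0 → mem=2 r[T0]=1 [RETRY]
8. LOAD T2 → mem=2 r[T2]=2 [LOAD]
9. CAS T2 → mem=3 r[T2]=2 [OK]
10. LOAD T0 → mem=3 r[T0]=3 [LOAD]
11. CAS T1 → mem=3 r[T1]=1 [RETRY]
12. LOAD T1 → mem=3 r[T1]=3 [LOAD]
13. CAS T0 → mem=4 r[T0]=3 [OK]
14. CAS T1 → mem=4 r[T1]=3 [RETRY]

counter = 4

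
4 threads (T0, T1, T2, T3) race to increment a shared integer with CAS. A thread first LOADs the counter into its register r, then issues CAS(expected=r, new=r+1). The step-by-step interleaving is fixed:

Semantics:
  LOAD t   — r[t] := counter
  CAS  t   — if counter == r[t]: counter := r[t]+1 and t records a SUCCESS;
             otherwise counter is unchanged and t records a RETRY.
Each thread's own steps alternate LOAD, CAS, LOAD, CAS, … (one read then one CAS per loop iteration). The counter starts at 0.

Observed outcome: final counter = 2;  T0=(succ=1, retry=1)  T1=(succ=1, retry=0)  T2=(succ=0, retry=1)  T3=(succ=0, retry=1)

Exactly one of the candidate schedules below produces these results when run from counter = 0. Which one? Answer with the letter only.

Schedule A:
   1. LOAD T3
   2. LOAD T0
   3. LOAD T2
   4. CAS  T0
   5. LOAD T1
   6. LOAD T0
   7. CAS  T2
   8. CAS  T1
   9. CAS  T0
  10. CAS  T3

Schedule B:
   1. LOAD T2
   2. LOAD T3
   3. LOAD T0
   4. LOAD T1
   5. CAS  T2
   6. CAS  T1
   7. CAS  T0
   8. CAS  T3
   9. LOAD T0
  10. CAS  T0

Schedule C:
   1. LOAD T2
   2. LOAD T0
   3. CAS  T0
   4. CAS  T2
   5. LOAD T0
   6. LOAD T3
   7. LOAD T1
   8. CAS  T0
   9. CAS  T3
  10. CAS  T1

Simulating candidate A:
1. LOAD T3 → mem=0 r[T3]=0 [LOAD]
2. LOAD T0 → mem=0 r[T0]=0 [LOAD]
3. LOAD T2 → mem=0 r[T2]=0 [LOAD]
4. CAS T0 → mem=1 r[T0]=0 [OK]
5. LOAD T1 → mem=1 r[T1]=1 [LOAD]
6. LOAD T0 → mem=1 r[T0]=1 [LOAD]
7. CAS T2 → mem=1 r[T2]=0 [RETRY]
8. CAS T1 → mem=2 r[T1]=1 [OK]
9. CAS T0 → mem=2 r[T0]=1 [RETRY]
10. CAS T3 → mem=2 r[T3]=0 [RETRY]

A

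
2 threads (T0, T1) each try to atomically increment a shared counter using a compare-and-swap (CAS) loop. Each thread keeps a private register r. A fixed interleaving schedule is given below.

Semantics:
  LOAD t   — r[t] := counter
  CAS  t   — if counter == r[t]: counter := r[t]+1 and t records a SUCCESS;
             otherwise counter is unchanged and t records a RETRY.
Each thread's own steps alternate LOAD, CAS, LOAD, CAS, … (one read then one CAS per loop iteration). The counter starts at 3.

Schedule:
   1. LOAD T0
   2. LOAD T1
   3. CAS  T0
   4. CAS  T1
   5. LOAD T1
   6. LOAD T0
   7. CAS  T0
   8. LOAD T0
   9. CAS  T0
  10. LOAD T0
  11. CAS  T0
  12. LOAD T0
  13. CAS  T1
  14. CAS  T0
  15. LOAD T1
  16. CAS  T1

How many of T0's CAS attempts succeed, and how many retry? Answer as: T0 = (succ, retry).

1. LOAD T0 → mem=3 r[T0]=3 [LOAD]
2. LOAD T1 → mem=3 r[T1]=3 [LOAD]
3. CAS T0 → mem=4 r[T0]=3 [OK]
4. CAS T1 → mem=4 r[T1]=3 [RETRY]
5. LOAD T1 → mem=4 r[T1]=4 [LOAD]
6. LOAD T0 → mem=4 r[T0]=4 [LOAD]
7. CAS T0 → mem=5 r[T0]=4 [OK]
8. LOAD T0 → mem=5 r[T0]=5 [LOAD]
9. CAS T0 → mem=6 r[T0]=5 [OK]
10. LOAD T0 → mem=6 r[T0]=6 [LOAD]
11. CAS T0 → mem=7 r[T0]=6 [OK]
12. LOAD T0 → mem=7 r[T0]=7 [LOAD]
13. CAS T1 → mem=7 r[T1]=4 [RETRY]
14. CAS T0 → mem=8 r[T0]=7 [OK]
15. LOAD T1 → mem=8 r[T1]=8 [LOAD]
16. CAS T1 → mem=9 r[T1]=8 [OK]

T0 = (5, 0)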